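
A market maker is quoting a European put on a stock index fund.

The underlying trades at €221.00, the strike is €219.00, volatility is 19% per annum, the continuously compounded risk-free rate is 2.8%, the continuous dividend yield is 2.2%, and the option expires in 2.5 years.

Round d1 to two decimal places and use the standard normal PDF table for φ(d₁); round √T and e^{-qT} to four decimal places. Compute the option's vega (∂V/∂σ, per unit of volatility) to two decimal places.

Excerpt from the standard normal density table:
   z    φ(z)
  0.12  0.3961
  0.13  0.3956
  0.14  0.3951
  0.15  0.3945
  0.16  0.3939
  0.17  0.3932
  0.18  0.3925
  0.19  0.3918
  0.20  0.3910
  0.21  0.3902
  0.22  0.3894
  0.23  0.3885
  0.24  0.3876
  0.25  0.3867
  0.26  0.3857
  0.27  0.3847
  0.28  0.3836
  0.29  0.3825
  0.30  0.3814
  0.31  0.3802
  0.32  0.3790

T = 2.5;  σ√T = 0.3004
d₁ = [ln(221/219) + (0.028 − 0.022 + ½·0.19²)·2.5] / (σ√T) = (0.0091 + 0.0601) / 0.3004 = 0.2304 ≈ 0.23
√T = √2.5 = 1.5811
φ(d₁) = φ(0.23) = 0.3885
exp(−qT) = exp(−0.022·2.5) = 0.9465
vega = S·exp(−qT)·φ(d₁)·√T = 221·0.9465·0.3885·1.5811 = 128.4882
(The call has the same vega.)

128.49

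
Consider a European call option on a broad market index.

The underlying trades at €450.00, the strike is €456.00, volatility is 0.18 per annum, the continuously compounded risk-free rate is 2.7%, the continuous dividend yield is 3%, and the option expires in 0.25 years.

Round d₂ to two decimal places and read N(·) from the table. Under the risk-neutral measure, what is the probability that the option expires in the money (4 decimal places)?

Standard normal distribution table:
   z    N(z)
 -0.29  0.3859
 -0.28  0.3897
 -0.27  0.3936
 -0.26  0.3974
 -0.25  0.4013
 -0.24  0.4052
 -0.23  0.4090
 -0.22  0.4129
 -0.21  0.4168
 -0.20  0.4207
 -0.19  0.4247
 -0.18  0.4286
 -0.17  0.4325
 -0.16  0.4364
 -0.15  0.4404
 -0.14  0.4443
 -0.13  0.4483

σ√T = 0.18·√0.25 = 0.0900
d₁ = [ln(450/456) + (0.027 − 0.03 + ½·0.18²)·0.25] / (σ√T) = (-0.0132 + 0.0033) / 0.0900 = -0.1105 → -0.11
d₂ = -0.1105 − 0.0900 = -0.2005 → -0.20
Pr(exercise) under Q = N(d₂) = 0.4207

0.4207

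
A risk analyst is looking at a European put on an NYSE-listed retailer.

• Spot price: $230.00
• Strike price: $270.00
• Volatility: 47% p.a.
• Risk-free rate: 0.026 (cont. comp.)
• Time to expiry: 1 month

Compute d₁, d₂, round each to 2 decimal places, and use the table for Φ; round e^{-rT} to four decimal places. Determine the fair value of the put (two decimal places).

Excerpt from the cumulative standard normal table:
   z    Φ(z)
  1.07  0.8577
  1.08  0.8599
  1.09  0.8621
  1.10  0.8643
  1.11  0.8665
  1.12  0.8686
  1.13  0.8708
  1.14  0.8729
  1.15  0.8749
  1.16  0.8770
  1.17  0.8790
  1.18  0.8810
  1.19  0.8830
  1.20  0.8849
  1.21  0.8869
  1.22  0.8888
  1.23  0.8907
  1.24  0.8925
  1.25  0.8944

$41.17

T = 0.08333;  σ√T = 0.1357
d₁ = [ln(230/270) + (0.026 + 0.47²/2)·0.08333] / 0.1357 = [-0.1603 + 0.0114] / 0.1357 = -1.0980 which rounds to -1.10
d₂ = d₁ − σ√T = -1.0980 − 0.1357 = -1.2337 which rounds to -1.23
exp(−rT) = exp(−0.026·0.08333) = 0.9978
P = 270·0.9978·N(1.23) − 230·N(1.10) = 270·0.9978·0.8907 − 230·0.8643 = 239.9599 − 198.7890 = 41.1709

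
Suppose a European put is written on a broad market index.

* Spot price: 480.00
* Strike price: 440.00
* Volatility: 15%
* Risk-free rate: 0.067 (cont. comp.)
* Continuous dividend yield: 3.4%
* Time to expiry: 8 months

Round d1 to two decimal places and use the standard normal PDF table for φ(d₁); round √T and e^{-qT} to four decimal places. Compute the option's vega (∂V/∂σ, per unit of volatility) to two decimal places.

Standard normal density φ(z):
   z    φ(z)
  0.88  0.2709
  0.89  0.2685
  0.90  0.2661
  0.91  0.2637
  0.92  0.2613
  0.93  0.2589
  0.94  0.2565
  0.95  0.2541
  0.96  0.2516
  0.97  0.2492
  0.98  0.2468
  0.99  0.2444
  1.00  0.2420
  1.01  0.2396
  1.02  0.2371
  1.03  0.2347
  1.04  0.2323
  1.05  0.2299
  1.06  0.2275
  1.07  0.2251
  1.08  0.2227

σ√T = 0.15 × 0.8165 = 0.1225
d₁ = [ln(480/440) + (0.067 − 0.034 + ½·0.15²)·0.6667] / (σ√T) = (0.0870 + 0.0295) / 0.1225 = 0.9513 which rounds to 0.95
√T = √0.6667 = 0.8165
φ(d₁) = φ(0.95) = 0.2541
exp(−qT) = exp(−0.034·0.6667) = 0.9776
vega = S·exp(−qT)·φ(d₁)·√T = 480·0.9776·0.2541·0.8165 = 97.3561

97.36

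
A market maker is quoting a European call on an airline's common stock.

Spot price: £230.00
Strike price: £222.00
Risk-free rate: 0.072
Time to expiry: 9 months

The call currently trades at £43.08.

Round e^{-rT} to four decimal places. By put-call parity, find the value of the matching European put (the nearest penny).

exp(−rT) = exp(−0.072·0.75) = 0.9474
Put-call parity: C − P = S − K·e^(−rT) = 230 − 222·0.9474 = 230 − 210.3228 = 19.6772
P = C − (C − P) = 43.08 − (19.6772) = 23.4028

£23.40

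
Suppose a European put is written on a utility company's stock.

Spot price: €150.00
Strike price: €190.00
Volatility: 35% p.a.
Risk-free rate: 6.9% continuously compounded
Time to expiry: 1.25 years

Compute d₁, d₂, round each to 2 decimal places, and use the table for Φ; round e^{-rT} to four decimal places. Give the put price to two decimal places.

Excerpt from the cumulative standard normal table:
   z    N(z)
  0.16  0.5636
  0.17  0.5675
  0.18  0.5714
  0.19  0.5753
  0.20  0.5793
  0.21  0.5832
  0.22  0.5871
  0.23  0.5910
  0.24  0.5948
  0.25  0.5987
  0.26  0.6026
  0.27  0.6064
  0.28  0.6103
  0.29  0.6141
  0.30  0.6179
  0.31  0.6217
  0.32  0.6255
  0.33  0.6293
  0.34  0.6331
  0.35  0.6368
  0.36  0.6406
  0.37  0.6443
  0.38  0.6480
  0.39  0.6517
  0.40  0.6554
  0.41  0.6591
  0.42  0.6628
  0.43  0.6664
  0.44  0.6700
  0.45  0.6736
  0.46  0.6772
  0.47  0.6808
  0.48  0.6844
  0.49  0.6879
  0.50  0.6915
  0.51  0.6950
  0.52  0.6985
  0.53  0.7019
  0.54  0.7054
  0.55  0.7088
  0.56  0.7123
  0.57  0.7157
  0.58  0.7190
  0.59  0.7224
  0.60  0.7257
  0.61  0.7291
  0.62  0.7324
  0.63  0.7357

€39.03

T = 1.25;  σ√T = 0.3913
ln(S/K) + (r + σ²/2)T = ln(150/190) + (0.069 + 0.35²/2)·1.25 = -0.2364 + 0.1628 = -0.0736
d₁ = -0.0736 / 0.3913 = -0.1880 ≈ -0.19
d₂ = d₁ − σ√T = -0.1880 − 0.3913 = -0.5793 ≈ -0.58
exp(−rT) = exp(−0.069·1.25) = 0.9174
N(−d₂) = N(0.58) = 0.7190;  N(−d₁) = N(0.19) = 0.5753
P = 190·0.9174·0.7190 − 150·0.5753 = 125.3260 − 86.2950 = 39.0310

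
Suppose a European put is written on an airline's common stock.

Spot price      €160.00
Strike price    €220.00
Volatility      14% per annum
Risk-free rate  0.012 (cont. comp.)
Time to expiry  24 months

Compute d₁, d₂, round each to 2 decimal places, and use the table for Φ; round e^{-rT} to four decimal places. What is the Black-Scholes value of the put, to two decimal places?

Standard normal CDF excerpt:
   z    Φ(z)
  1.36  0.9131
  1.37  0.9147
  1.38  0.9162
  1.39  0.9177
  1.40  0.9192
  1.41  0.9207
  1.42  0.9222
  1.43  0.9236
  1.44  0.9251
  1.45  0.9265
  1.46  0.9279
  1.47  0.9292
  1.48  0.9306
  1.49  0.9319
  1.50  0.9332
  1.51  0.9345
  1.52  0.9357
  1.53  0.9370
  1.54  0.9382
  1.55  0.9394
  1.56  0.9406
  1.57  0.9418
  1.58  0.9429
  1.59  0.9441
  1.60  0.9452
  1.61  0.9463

σ√T = 0.14 × 1.4142 = 0.1980
d₁ = [ln(160/220) + (0.012 + 0.14²/2)·2] / 0.1980 = [-0.3185 + 0.0436] / 0.1980 = -1.3882 → -1.39
d₂ = d₁ − σ√T = -1.3882 − 0.1980 = -1.5862 → -1.59
e^(−rT) = e^(−0.012·2) = 0.9763
N(−d₂) = N(1.59) = 0.9441;  N(−d₁) = N(1.39) = 0.9177
P = 220·0.9763·0.9441 − 160·0.9177 = 202.7795 − 146.8320 = 55.9475

€55.95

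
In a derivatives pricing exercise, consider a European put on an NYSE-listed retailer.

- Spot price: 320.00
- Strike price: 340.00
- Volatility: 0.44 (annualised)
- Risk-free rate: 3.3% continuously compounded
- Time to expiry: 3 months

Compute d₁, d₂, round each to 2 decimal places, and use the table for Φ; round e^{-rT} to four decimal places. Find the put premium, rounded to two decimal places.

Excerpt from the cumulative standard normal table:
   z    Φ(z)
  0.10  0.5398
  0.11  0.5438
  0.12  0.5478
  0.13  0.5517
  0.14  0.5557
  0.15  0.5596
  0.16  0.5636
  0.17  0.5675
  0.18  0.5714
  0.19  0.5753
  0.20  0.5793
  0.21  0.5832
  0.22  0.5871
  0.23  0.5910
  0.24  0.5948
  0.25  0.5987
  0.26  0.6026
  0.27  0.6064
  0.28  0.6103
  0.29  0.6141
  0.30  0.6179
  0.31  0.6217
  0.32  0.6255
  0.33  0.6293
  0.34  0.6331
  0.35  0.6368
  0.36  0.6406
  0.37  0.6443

σ√T = 0.44·√0.25 = 0.2200
ln(S/K) + (r + σ²/2)T = ln(320/340) + (0.033 + 0.44²/2)·0.25 = -0.0606 + 0.0324 = -0.0282
d₁ = -0.0282 / 0.2200 = -0.1281 ≈ -0.13
d₂ = d₁ − σ√T = -0.1281 − 0.2200 = -0.3481 ≈ -0.35
exp(−rT) = exp(−0.033·0.25) = 0.9918
N(−d₂) = N(0.35) = 0.6368;  N(−d₁) = N(0.13) = 0.5517
P = 340·0.9918·0.6368 − 320·0.5517 = 214.7366 − 176.5440 = 38.1926

38.19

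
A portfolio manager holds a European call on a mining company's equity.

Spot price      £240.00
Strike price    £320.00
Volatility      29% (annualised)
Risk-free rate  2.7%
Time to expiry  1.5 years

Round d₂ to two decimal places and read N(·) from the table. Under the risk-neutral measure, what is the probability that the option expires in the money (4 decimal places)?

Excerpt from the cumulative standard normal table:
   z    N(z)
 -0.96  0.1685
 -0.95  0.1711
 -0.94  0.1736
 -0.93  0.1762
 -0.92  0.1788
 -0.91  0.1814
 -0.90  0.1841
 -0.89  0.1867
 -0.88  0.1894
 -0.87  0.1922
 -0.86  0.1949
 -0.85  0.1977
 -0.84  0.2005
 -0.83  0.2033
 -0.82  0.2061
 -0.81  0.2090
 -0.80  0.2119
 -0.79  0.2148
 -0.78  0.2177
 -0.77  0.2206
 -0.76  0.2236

0.1922

σ√T = 0.29 × 1.2247 = 0.3552
d₁ = [ln(240/320) + (0.027 + 0.29²/2)·1.5] / 0.3552 = [-0.2877 + 0.1036] / 0.3552 = -0.5184 which rounds to -0.52
d₂ = d₁ − σ√T = -0.5184 − 0.3552 = -0.8735 which rounds to -0.87
Risk-neutral Pr[S_T > K] = N(d₂) = N(-0.87) = 0.1922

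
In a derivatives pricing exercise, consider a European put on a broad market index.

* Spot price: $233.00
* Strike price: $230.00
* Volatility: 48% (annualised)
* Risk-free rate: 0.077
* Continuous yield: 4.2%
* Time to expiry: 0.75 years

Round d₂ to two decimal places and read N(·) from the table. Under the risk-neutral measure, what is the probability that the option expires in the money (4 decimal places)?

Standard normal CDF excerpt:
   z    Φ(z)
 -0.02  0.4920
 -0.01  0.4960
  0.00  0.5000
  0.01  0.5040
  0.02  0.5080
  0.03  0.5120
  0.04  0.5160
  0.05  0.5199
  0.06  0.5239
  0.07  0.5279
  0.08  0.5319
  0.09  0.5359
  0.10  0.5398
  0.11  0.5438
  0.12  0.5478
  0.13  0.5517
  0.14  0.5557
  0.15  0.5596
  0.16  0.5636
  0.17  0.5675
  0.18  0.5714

0.5438

T = 0.75;  σ√T = 0.4157
d₁ = [ln(233/230) + (0.077 − 0.042 + 0.48²/2)·0.75] / 0.4157 = [0.0130 + 0.1127] / 0.4157 = 0.3022 ⇒ 0.30
d₂ = d₁ − σ√T = 0.3022 − 0.4157 = -0.1135 ⇒ -0.11
Risk-neutral Pr[S_T < K] = N(−d₂) = N(0.11) = 0.5438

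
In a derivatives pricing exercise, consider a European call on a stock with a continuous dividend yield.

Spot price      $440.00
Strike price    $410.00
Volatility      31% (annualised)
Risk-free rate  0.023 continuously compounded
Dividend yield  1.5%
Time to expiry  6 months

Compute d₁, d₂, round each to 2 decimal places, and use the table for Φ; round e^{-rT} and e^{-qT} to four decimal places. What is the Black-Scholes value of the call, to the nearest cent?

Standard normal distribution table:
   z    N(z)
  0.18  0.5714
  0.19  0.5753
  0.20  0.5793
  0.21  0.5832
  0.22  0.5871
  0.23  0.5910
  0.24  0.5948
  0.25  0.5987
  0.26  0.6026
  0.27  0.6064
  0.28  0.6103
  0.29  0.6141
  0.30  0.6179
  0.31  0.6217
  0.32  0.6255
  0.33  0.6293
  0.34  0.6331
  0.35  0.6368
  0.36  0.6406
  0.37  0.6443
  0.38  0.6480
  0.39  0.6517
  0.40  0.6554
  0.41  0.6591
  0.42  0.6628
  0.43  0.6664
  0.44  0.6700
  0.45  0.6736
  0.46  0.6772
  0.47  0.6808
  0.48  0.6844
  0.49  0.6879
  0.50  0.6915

$54.61

T = 0.5;  σ√T = 0.2192
d₁ = [ln(440/410) + (0.023 − 0.015 + 0.31²/2)·0.5] / 0.2192 = [0.0706 + 0.0280] / 0.2192 = 0.4500 which rounds to 0.45
d₂ = d₁ − σ√T = 0.4500 − 0.2192 = 0.2308 which rounds to 0.23
e^(−qT) = e^(−0.015·0.5) = 0.9925;  e^(−rT) = e^(−0.023·0.5) = 0.9886
N(d₁) = N(0.45) = 0.6736;  N(d₂) = N(0.23) = 0.5910
C = 440·0.9925·0.6736 − 410·0.9886·0.5910 = 294.1611 − 239.5477 = 54.6135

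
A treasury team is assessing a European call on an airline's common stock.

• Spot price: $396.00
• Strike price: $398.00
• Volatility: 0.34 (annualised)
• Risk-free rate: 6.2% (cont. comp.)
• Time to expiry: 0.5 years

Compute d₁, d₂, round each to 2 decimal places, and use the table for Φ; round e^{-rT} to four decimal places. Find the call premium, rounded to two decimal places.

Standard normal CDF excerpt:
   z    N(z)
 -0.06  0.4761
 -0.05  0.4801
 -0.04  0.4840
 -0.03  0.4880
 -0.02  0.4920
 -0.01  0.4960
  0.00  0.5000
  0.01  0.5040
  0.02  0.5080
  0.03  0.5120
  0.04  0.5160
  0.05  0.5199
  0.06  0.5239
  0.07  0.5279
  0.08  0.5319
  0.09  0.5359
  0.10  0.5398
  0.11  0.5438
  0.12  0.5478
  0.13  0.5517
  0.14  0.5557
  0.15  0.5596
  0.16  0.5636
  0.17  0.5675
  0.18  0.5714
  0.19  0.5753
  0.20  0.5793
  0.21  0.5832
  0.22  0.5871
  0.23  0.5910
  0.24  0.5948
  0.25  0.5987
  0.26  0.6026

$42.65

T = 0.5;  σ√T = 0.2404
d₁ = [ln(396/398) + (0.062 + 0.34²/2)·0.5] / 0.2404 = [-0.0050 + 0.0599] / 0.2404 = 0.2282 ⇒ 0.23
d₂ = d₁ − σ√T = 0.2282 − 0.2404 = -0.0122 ⇒ -0.01
exp(−rT) = exp(−0.062·0.5) = 0.9695
C = 396·N(0.23) − 398·0.9695·N(-0.01) = 396·0.5910 − 398·0.9695·0.4960 = 234.0360 − 191.3871 = 42.6489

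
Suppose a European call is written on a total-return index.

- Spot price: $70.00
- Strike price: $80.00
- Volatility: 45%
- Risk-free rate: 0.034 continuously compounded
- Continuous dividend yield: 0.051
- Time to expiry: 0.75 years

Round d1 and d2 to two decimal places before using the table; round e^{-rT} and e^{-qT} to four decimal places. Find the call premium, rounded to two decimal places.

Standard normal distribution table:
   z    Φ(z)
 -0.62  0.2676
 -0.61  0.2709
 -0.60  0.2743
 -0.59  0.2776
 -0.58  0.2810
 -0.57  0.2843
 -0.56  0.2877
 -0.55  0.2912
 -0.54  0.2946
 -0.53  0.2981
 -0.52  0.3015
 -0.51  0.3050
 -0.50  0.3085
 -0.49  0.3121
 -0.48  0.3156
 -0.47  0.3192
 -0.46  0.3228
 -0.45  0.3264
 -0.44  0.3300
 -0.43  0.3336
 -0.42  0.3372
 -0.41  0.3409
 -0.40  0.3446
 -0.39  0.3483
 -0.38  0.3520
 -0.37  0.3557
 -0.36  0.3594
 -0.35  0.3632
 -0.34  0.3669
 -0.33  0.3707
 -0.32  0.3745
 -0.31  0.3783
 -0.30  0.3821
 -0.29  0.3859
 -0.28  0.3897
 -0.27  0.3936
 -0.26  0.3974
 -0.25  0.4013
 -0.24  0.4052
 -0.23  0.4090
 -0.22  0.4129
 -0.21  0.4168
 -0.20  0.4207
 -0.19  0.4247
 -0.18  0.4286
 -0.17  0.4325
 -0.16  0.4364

σ√T = 0.45·√0.75 = 0.3897
d₁ = [ln(70/80) + (0.034 − 0.051 + 0.45²/2)·0.75] / 0.3897 = [-0.1335 + 0.0632] / 0.3897 = -0.1805 ⇒ -0.18
d₂ = d₁ − σ√T = -0.1805 − 0.3897 = -0.5702 ⇒ -0.57
e^(−qT) = e^(−0.051·0.75) = 0.9625;  e^(−rT) = e^(−0.034·0.75) = 0.9748
N(d₁) = N(-0.18) = 0.4286;  N(d₂) = N(-0.57) = 0.2843
C = 70·0.9625·0.4286 − 80·0.9748·0.2843 = 28.8769 − 22.1709 = 6.7061

$6.71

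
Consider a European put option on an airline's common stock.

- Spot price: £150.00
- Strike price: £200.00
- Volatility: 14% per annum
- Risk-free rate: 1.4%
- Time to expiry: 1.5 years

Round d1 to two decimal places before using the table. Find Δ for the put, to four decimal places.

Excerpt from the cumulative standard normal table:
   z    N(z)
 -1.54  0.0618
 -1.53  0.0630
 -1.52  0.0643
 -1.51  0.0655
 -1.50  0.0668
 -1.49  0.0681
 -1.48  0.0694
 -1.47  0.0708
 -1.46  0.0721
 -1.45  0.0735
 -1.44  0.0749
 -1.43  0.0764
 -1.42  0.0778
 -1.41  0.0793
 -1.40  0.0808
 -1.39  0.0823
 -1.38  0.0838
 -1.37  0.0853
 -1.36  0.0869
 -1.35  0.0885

σ√T = 0.14 × 1.2247 = 0.1715
d₁ = [ln(150/200) + (0.014 + 0.14²/2)·1.5] / 0.1715 = [-0.2877 + 0.0357] / 0.1715 = -1.4696 ≈ -1.47
N(d₁) = N(-1.47) = 0.0708
Δ_put = N(d₁) − 1 = 0.0708 − 1 = -0.9292

-0.9292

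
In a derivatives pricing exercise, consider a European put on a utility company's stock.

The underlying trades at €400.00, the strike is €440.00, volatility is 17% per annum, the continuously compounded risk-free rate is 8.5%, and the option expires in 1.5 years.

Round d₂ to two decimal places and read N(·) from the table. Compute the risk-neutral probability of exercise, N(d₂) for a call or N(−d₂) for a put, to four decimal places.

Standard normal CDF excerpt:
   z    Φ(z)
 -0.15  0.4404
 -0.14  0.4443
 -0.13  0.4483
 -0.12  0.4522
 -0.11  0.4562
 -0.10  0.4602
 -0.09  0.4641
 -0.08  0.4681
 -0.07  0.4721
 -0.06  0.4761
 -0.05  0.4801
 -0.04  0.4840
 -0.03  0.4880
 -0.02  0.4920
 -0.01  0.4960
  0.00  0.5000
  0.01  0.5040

0.4801

T = 1.5;  σ√T = 0.2082
d₁ = [ln(400/440) + (0.085 + ½·0.17²)·1.5] / (σ√T) = (-0.0953 + 0.1492) / 0.2082 = 0.2587 which rounds to 0.26
d₂ = 0.2587 − 0.2082 = 0.0505 which rounds to 0.05
Pr(exercise) under Q = N(−d₂) = N(-0.05) = 0.4801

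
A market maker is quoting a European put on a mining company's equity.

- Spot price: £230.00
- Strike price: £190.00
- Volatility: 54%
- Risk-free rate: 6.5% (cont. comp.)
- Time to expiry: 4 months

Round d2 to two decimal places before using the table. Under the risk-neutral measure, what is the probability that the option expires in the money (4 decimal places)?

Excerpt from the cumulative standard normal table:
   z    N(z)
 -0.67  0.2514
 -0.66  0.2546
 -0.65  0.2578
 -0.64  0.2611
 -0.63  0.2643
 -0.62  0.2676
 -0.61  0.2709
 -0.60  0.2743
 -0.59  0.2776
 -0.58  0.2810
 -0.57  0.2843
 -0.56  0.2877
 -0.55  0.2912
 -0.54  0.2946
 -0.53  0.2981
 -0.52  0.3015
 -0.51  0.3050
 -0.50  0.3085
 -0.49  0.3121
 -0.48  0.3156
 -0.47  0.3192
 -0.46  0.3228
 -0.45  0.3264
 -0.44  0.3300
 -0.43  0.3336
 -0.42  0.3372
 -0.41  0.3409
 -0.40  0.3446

σ√T = 0.54·√0.3333 = 0.3118
d₁ = [ln(230/190) + (0.065 + 0.54²/2)·0.3333] / 0.3118 = [0.1911 + 0.0703] / 0.3118 = 0.8382 ≈ 0.84
d₂ = d₁ − σ√T = 0.8382 − 0.3118 = 0.5264 ≈ 0.53
Pr(exercise) under Q = N(−d₂) = N(-0.53) = 0.2981

0.2981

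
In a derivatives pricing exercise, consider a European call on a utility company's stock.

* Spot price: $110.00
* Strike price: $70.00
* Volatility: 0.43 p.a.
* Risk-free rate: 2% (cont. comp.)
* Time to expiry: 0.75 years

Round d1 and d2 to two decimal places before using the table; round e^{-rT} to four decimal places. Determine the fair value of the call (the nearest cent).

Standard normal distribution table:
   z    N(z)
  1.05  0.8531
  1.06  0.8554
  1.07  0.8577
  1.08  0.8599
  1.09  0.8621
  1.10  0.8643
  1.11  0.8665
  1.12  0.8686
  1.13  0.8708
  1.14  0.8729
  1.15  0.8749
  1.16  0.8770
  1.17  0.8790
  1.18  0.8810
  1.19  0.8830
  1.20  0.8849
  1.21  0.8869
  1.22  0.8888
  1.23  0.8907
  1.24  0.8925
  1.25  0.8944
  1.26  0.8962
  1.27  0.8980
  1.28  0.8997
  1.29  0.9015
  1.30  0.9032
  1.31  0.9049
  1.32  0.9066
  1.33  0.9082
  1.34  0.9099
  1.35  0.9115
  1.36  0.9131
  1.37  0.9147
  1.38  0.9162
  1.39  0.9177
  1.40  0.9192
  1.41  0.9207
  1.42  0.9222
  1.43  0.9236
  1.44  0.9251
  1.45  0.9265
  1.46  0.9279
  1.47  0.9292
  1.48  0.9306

σ√T = 0.43 × 0.8660 = 0.3724
d₁ = [ln(110/70) + (0.02 + ½·0.43²)·0.75] / (σ√T) = (0.4520 + 0.0843) / 0.3724 = 1.4402 ≈ 1.44
d₂ = 1.4402 − 0.3724 = 1.0678 ≈ 1.07
exp(−rT) = exp(−0.02·0.75) = 0.9851
C = 110·N(1.44) − 70·0.9851·N(1.07) = 110·0.9251 − 70·0.9851·0.8577 = 101.7610 − 59.1444 = 42.6166

$42.62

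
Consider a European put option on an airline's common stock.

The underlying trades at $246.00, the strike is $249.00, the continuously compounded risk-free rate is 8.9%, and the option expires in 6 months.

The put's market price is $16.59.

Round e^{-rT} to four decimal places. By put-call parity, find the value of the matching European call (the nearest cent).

$24.42

e^(−rT) = e^(−0.089·0.5) = 0.9565
Put-call parity: C − P = S − K·e^(−rT) = 246 − 249·0.9565 = 246 − 238.1685 = 7.8315
C = P + (C − P) = 16.59 + (7.8315) = 24.4215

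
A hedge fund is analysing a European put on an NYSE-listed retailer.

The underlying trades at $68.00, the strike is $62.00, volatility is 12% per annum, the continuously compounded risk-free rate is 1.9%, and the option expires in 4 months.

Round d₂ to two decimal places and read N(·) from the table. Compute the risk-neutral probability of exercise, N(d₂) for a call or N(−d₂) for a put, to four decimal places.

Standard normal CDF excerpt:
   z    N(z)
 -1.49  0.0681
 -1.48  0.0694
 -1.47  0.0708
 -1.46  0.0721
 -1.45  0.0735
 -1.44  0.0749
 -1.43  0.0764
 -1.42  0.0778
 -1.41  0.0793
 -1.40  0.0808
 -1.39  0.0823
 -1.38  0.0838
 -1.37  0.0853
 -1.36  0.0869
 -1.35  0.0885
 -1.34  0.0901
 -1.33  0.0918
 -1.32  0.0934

0.0823

T = 0.3333;  σ√T = 0.0693
d₁ = [ln(68/62) + (0.019 + 0.12²/2)·0.3333] / 0.0693 = [0.0924 + 0.0087] / 0.0693 = 1.4593 ⇒ 1.46
d₂ = d₁ − σ√T = 1.4593 − 0.0693 = 1.3901 ⇒ 1.39
Pr(exercise) under Q = N(−d₂) = N(-1.39) = 0.0823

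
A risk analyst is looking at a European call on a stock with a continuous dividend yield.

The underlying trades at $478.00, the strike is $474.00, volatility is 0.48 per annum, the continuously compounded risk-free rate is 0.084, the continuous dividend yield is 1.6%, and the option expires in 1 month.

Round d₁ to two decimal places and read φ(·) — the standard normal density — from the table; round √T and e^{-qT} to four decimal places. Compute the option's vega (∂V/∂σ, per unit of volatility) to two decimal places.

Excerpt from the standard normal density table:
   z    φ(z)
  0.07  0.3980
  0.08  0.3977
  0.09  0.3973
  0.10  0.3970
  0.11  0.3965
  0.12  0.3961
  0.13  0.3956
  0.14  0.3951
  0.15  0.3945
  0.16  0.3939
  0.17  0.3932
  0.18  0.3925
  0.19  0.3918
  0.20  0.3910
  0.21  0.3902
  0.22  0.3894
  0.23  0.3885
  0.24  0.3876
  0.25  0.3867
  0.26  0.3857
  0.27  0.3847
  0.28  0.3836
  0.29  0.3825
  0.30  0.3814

σ√T = 0.48 × 0.2887 = 0.1386
ln(S/K) + (r − q + σ²/2)T = ln(478/474) + (0.084 − 0.016 + 0.48²/2)·0.08333 = 0.0084 + 0.0153 = 0.0237
d₁ = 0.0237 / 0.1386 = 0.1708 ≈ 0.17
√T = √0.08333 = 0.2887
φ(d₁) = φ(0.17) = 0.3932
e^(−qT) = e^(−0.016·0.08333) = 0.9987
vega = S·e^(−qT)·φ(d₁)·√T = 478·0.9987·0.3932·0.2887 = 54.1905

54.19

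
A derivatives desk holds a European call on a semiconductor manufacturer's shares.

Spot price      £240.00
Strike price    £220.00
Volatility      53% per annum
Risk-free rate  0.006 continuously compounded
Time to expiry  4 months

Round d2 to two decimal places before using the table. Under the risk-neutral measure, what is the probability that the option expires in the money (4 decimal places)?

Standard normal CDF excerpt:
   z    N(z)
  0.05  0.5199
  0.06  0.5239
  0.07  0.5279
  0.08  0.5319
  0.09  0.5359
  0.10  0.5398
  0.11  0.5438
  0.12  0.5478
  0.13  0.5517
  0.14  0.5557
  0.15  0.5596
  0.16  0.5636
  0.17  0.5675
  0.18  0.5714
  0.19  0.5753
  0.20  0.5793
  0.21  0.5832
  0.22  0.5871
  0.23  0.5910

0.5557

σ√T = 0.53 × 0.5774 = 0.3060
ln(S/K) + (r + σ²/2)T = ln(240/220) + (0.006 + 0.53²/2)·0.3333 = 0.0870 + 0.0488 = 0.1358
d₁ = 0.1358 / 0.3060 = 0.4439 ⇒ 0.44
d₂ = d₁ − σ√T = 0.4439 − 0.3060 = 0.1379 ⇒ 0.14
Pr(exercise) under Q = N(d₂) = 0.5557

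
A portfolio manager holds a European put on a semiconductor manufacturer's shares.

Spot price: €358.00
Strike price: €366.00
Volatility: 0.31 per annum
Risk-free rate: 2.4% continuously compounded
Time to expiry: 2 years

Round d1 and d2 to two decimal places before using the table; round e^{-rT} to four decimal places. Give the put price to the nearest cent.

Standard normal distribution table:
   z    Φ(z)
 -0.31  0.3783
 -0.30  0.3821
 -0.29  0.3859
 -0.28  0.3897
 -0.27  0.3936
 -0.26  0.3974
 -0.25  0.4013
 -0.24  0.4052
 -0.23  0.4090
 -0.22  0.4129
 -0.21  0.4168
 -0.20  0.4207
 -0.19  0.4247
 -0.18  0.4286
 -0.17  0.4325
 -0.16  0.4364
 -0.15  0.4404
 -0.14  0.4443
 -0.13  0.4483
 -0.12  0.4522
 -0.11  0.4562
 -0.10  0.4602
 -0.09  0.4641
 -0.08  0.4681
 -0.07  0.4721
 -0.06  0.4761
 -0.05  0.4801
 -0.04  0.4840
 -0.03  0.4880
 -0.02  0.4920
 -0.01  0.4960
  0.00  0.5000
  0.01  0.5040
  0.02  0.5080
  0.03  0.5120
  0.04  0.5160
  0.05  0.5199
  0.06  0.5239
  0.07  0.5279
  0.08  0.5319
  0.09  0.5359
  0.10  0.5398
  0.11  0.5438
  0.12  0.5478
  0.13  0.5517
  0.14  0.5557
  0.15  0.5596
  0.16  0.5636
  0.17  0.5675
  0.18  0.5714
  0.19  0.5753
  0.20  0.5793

σ√T = 0.31 × 1.4142 = 0.4384
d₁ = [ln(358/366) + (0.024 + ½·0.31²)·2] / (σ√T) = (-0.0221 + 0.1441) / 0.4384 = 0.2783 → 0.28
d₂ = 0.2783 − 0.4384 = -0.1601 → -0.16
exp(−rT) = exp(−0.024·2) = 0.9531
N(−d₂) = N(0.16) = 0.5636;  N(−d₁) = N(-0.28) = 0.3897
P = 366·0.9531·0.5636 − 358·0.3897 = 196.6032 − 139.5126 = 57.0906

€57.09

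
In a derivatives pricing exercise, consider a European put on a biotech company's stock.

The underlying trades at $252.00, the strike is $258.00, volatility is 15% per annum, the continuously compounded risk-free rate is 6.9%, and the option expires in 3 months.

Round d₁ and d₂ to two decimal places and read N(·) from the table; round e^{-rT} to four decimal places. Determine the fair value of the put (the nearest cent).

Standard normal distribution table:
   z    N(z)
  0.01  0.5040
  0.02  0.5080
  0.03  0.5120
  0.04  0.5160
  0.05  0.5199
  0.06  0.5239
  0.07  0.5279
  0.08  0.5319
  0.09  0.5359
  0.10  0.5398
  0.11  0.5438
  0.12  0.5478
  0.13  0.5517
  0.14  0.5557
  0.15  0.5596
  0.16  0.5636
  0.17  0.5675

σ√T = 0.15 × 0.5000 = 0.0750
ln(S/K) + (r + σ²/2)T = ln(252/258) + (0.069 + 0.15²/2)·0.25 = -0.0235 + 0.0201 = -0.0035
d₁ = -0.0035 / 0.0750 = -0.0462 ⇒ -0.05
d₂ = d₁ − σ√T = -0.0462 − 0.0750 = -0.1212 ⇒ -0.12
e^(−rT) = e^(−0.069·0.25) = 0.9829
N(−d₂) = N(0.12) = 0.5478;  N(−d₁) = N(0.05) = 0.5199
P = 258·0.9829·0.5478 − 252·0.5199 = 138.9156 − 131.0148 = 7.9008

$7.90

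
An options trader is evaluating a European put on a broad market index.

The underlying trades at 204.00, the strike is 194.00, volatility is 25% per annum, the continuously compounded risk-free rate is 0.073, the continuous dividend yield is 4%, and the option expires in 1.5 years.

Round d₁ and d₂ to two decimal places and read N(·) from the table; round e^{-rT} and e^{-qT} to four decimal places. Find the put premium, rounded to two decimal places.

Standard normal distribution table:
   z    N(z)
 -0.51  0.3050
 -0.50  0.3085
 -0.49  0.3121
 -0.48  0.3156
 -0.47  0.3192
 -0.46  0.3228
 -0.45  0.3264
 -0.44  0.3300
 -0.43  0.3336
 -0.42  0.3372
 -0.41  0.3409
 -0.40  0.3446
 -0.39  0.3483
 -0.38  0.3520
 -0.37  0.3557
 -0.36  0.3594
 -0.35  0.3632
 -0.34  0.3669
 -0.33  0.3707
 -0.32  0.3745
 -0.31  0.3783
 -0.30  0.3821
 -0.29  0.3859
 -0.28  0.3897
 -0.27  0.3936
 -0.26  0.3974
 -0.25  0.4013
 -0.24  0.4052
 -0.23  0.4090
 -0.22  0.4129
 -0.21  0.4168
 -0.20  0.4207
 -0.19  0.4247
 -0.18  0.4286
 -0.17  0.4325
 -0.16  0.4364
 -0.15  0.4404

σ√T = 0.25·√1.5 = 0.3062
ln(S/K) + (r − q + σ²/2)T = ln(204/194) + (0.073 − 0.04 + 0.25²/2)·1.5 = 0.0503 + 0.0964 = 0.1466
d₁ = 0.1466 / 0.3062 = 0.4789 ≈ 0.48
d₂ = d₁ − σ√T = 0.4789 − 0.3062 = 0.1727 ≈ 0.17
exp(−qT) = exp(−0.04·1.5) = 0.9418;  exp(−rT) = exp(−0.073·1.5) = 0.8963
N(−d₂) = N(-0.17) = 0.4325;  N(−d₁) = N(-0.48) = 0.3156
P = 194·0.8963·0.4325 − 204·0.9418·0.3156 = 75.2041 − 60.6353 = 14.5687

14.57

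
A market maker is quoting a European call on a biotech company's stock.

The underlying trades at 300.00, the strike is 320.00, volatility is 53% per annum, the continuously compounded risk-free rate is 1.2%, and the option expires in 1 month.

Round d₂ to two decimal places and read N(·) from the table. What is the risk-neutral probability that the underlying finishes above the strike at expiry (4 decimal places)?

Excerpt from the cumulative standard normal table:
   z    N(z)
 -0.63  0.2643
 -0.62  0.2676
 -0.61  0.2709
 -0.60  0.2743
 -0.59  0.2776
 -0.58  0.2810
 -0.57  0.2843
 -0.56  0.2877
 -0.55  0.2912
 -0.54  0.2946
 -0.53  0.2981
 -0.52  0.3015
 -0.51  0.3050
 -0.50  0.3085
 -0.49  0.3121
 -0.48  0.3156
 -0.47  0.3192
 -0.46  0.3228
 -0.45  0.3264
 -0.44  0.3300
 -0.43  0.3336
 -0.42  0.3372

0.3121

σ√T = 0.53 × 0.2887 = 0.1530
ln(S/K) + (r + σ²/2)T = ln(300/320) + (0.012 + 0.53²/2)·0.08333 = -0.0645 + 0.0127 = -0.0518
d₁ = -0.0518 / 0.1530 = -0.3388 ⇒ -0.34
d₂ = d₁ − σ√T = -0.3388 − 0.1530 = -0.4918 ⇒ -0.49
Pr(exercise) under Q = N(d₂) = 0.3121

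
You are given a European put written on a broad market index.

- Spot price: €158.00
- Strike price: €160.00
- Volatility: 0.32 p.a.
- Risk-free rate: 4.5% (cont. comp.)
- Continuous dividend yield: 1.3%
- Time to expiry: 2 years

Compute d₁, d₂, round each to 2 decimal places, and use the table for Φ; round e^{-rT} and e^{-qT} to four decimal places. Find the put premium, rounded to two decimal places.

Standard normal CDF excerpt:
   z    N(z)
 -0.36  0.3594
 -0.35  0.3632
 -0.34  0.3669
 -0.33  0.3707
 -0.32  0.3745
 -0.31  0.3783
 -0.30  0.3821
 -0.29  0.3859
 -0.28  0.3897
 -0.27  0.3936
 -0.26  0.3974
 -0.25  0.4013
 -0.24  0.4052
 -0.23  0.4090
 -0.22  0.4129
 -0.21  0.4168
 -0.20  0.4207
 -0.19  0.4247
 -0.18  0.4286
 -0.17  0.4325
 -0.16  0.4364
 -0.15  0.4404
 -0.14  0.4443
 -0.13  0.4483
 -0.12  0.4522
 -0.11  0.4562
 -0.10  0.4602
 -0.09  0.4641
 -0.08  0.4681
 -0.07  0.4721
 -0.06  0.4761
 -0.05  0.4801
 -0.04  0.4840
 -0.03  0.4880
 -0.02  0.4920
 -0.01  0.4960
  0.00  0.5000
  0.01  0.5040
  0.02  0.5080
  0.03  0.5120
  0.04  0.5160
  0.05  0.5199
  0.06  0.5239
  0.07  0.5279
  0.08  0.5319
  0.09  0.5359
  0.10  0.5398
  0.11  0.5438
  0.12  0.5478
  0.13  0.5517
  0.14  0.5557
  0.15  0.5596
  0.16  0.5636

€23.04

σ√T = 0.32 × 1.4142 = 0.4525
d₁ = [ln(158/160) + (0.045 − 0.013 + ½·0.32²)·2] / (σ√T) = (-0.0126 + 0.1664) / 0.4525 = 0.3399 which rounds to 0.34
d₂ = 0.3399 − 0.4525 = -0.1126 which rounds to -0.11
exp(−qT) = exp(−0.013·2) = 0.9743;  exp(−rT) = exp(−0.045·2) = 0.9139
P = 160·0.9139·N(0.11) − 158·0.9743·N(-0.34) = 160·0.9139·0.5438 − 158·0.9743·0.3669 = 79.5166 − 56.4804 = 23.0362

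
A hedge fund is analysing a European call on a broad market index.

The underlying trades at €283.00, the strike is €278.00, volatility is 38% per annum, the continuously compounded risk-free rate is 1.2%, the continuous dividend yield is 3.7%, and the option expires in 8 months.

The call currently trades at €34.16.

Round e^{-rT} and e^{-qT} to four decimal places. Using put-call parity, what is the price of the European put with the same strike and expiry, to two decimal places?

exp(−qT) = exp(−0.037·0.6667) = 0.9756;  exp(−rT) = exp(−0.012·0.6667) = 0.9920
Put-call parity: C − P = S·e^(−qT) − K·e^(−rT) = 283·0.9756 − 278·0.9920 = 276.0948 − 275.7760 = 0.3188
P = C − (C − P) = 34.16 − (0.3188) = 33.8412

€33.84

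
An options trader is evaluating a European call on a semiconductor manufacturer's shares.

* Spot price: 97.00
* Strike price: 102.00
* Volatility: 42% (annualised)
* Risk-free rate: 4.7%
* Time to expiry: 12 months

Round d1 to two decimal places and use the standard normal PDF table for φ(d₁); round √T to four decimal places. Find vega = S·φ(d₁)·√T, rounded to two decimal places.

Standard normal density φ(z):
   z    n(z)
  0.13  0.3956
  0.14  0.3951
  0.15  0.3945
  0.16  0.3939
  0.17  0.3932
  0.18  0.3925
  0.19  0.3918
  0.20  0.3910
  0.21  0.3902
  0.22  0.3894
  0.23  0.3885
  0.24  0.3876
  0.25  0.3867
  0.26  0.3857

37.93

T = 1;  σ√T = 0.4200
d₁ = [ln(97/102) + (0.047 + 0.42²/2)·1] / 0.4200 = [-0.0503 + 0.1352] / 0.4200 = 0.2022 which rounds to 0.20
√T = √1 = 1.0000
φ(d₁) = φ(0.20) = 0.3910
vega = S·φ(d₁)·√T = 97·0.3910·1.0000 = 37.9270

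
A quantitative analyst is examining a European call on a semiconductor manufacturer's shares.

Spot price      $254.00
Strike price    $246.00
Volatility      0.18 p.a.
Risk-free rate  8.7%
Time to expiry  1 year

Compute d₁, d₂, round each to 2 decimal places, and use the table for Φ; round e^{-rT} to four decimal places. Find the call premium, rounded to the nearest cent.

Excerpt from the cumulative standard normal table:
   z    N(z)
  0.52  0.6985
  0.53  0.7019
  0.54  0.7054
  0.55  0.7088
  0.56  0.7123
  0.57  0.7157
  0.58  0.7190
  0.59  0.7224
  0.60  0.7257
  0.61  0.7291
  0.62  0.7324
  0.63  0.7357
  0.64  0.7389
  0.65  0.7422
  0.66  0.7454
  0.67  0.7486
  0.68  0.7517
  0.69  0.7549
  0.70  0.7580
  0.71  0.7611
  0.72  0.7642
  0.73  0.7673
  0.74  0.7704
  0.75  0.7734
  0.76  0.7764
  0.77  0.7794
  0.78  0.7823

$35.05

T = 1;  σ√T = 0.1800
ln(S/K) + (r + σ²/2)T = ln(254/246) + (0.087 + 0.18²/2)·1 = 0.0320 + 0.1032 = 0.1352
d₁ = 0.1352 / 0.1800 = 0.7511 ⇒ 0.75
d₂ = d₁ − σ√T = 0.7511 − 0.1800 = 0.5711 ⇒ 0.57
e^(−rT) = e^(−0.087·1) = 0.9167
N(d₁) = N(0.75) = 0.7734;  N(d₂) = N(0.57) = 0.7157
C = 254·0.7734 − 246·0.9167·0.7157 = 196.4436 − 161.3962 = 35.0474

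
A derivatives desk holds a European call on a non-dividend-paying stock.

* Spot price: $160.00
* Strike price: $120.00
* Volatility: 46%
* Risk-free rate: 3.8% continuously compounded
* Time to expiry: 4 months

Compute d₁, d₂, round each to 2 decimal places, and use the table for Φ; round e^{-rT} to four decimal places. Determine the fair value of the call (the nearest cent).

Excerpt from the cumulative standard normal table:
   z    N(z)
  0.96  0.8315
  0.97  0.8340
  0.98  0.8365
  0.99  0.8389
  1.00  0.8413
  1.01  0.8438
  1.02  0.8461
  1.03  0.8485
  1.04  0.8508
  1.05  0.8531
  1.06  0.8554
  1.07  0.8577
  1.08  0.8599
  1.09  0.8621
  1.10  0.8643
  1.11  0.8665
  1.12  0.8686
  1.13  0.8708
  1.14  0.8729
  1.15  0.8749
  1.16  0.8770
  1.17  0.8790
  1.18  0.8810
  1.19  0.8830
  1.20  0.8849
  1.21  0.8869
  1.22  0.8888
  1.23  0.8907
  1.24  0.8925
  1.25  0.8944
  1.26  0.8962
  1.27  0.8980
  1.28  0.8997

T = 0.3333;  σ√T = 0.2656
d₁ = [ln(160/120) + (0.038 + 0.46²/2)·0.3333] / 0.2656 = [0.2877 + 0.0479] / 0.2656 = 1.2637 which rounds to 1.26
d₂ = d₁ − σ√T = 1.2637 − 0.2656 = 0.9981 which rounds to 1.00
e^(−rT) = e^(−0.038·0.3333) = 0.9874
N(d₁) = N(1.26) = 0.8962;  N(d₂) = N(1.00) = 0.8413
C = 160·0.8962 − 120·0.9874·0.8413 = 143.3920 − 99.6840 = 43.7080

$43.71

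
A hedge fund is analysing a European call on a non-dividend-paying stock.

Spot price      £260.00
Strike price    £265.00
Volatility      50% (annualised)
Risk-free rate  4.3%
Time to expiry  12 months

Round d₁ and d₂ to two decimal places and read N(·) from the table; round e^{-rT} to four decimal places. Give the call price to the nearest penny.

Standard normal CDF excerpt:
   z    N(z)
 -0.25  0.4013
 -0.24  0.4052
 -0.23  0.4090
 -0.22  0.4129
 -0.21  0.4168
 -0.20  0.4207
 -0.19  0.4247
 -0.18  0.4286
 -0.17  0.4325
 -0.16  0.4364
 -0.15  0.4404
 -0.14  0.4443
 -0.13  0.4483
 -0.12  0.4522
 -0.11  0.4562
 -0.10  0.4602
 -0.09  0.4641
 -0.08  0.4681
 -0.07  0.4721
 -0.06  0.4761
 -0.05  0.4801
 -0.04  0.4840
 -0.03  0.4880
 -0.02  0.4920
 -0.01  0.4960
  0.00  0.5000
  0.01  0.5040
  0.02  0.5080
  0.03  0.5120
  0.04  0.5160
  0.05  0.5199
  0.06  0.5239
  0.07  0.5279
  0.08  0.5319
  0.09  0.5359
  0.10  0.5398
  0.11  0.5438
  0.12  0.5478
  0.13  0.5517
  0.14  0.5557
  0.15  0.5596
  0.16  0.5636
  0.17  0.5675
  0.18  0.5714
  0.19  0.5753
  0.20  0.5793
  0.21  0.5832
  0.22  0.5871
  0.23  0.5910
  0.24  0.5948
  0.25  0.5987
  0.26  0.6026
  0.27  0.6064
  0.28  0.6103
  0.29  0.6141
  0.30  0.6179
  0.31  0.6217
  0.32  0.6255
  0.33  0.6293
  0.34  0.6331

£53.86

σ√T = 0.5 × 1.0000 = 0.5000
d₁ = [ln(260/265) + (0.043 + 0.5²/2)·1] / 0.5000 = [-0.0190 + 0.1680] / 0.5000 = 0.2979 ≈ 0.30
d₂ = d₁ − σ√T = 0.2979 − 0.5000 = -0.2021 ≈ -0.20
exp(−rT) = exp(−0.043·1) = 0.9579
C = 260·N(0.30) − 265·0.9579·N(-0.20) = 260·0.6179 − 265·0.9579·0.4207 = 160.6540 − 106.7920 = 53.8620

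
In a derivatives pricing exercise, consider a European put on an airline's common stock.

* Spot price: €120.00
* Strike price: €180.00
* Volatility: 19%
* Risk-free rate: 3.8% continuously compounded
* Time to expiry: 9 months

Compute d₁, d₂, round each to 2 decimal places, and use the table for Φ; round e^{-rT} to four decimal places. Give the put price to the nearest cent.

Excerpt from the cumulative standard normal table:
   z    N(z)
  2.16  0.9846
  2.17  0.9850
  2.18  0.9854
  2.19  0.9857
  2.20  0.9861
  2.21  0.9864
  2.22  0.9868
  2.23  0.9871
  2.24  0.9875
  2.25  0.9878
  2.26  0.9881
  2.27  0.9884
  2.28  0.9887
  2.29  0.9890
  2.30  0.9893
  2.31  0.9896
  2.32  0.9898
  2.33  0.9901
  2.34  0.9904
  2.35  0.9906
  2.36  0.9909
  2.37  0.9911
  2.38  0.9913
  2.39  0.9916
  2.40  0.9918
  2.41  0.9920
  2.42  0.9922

σ√T = 0.19·√0.75 = 0.1645
ln(S/K) + (r + σ²/2)T = ln(120/180) + (0.038 + 0.19²/2)·0.75 = -0.4055 + 0.0420 = -0.3634
d₁ = -0.3634 / 0.1645 = -2.2087 which rounds to -2.21
d₂ = d₁ − σ√T = -2.2087 − 0.1645 = -2.3732 which rounds to -2.37
exp(−rT) = exp(−0.038·0.75) = 0.9719
P = 180·0.9719·N(2.37) − 120·N(2.21) = 180·0.9719·0.9911 − 120·0.9864 = 173.3850 − 118.3680 = 55.0170

€55.02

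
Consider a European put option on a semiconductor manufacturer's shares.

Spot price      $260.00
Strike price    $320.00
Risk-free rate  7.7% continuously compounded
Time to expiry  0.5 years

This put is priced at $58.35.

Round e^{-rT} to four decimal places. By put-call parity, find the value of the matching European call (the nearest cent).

$10.45

e^(−rT) = e^(−0.077·0.5) = 0.9622
Put-call parity: C − P = S − K·e^(−rT) = 260 − 320·0.9622 = 260 − 307.9040 = -47.9040
C = P + (C − P) = 58.35 + (-47.9040) = 10.4460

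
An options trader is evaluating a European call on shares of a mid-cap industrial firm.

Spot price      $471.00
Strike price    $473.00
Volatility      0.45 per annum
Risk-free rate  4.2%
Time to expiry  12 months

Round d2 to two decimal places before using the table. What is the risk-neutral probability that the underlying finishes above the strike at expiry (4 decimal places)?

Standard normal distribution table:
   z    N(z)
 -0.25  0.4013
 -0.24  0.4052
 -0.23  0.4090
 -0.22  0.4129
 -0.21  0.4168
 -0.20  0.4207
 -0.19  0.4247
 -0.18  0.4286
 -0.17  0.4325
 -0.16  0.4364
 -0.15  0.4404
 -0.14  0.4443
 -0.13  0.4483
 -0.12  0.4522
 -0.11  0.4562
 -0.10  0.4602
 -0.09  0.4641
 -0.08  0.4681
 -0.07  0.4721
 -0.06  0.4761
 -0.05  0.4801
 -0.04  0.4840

0.4443

T = 1;  σ√T = 0.4500
d₁ = [ln(471/473) + (0.042 + 0.45²/2)·1] / 0.4500 = [-0.0042 + 0.1433] / 0.4500 = 0.3089 → 0.31
d₂ = d₁ − σ√T = 0.3089 − 0.4500 = -0.1411 → -0.14
Risk-neutral Pr[S_T > K] = N(d₂) = N(-0.14) = 0.4443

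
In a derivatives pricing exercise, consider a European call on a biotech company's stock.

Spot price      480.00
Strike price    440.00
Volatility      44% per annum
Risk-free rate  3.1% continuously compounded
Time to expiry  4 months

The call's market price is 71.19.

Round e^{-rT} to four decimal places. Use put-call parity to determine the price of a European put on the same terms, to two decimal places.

exp(−rT) = exp(−0.031·0.3333) = 0.9897
Put-call parity: C − P = S − K·e^(−rT) = 480 − 440·0.9897 = 480 − 435.4680 = 44.5320
P = C − (C − P) = 71.19 − (44.5320) = 26.6580

26.66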